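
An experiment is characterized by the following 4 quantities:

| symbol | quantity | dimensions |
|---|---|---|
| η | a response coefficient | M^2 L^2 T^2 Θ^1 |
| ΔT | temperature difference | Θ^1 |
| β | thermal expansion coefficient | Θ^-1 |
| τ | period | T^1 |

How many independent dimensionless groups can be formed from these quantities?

There are 4 variables and 4 base dimensions (M, L, T, Θ).
The dimension matrix has rank 3 (less than 4: the dimension vectors are linearly dependent).
Independent dimensionless groups: 4 − 3 = 1.

1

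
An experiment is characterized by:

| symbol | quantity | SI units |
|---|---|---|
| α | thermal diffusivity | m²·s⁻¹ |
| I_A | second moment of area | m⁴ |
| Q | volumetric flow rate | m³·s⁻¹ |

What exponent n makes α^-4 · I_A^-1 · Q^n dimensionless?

Balance the L exponent: (3)·n from Q, plus −4·(2) − (4) = -12 from the rest, must sum to zero.
3n − 12 = 0, so n = 4.

4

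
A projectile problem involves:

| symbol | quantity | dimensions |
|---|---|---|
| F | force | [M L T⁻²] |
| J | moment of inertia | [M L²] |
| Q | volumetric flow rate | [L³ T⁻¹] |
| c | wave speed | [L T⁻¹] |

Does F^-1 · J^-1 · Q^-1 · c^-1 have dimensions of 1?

no

Sum the exponent of each base dimension across the product:
  M: −[F]_M − [J]_M − [Q]_M − [c]_M = −(1) − (1) − (0) − (0) = -2
  L: −[F]_L − [J]_L − [Q]_L − [c]_L = −(1) − (2) − (3) − (1) = -7
  T: −[F]_T − [J]_T − [Q]_T − [c]_T = −(-2) − (0) − (-1) − (-1) = 4
Net dimensions [M⁻² L⁻⁷ T⁴] ≠ [1] — not dimensionless.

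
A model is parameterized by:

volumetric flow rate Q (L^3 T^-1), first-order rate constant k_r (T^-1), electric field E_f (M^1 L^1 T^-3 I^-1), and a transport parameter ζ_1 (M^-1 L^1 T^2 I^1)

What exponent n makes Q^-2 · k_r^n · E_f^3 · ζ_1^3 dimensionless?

Balance the T exponent: (-1)·n from k_r, plus −2·(-1) + 3·(-3) + 3·(2) = -1 from the rest, must sum to zero.
−n − 1 = 0, so n = -1.

-1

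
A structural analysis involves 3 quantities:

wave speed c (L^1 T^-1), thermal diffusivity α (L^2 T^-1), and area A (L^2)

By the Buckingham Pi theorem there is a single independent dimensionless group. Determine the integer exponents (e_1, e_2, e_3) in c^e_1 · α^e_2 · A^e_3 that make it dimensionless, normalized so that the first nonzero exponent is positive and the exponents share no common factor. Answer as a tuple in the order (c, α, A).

(2, -2, 1)

L: e_1·(1) + e_2·(2) + e_3·(2) = 0
T: e_1·(-1) + e_2·(-1) + e_3·(0) = 0
Solving this homogeneous linear system for the smallest-integer solution (first nonzero entry positive) gives (2, -2, 1).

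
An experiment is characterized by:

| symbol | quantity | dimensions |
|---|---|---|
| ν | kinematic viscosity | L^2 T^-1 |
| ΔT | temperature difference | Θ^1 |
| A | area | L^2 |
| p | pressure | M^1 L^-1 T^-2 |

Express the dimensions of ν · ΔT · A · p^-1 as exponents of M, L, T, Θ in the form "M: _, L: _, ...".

M: -1, L: 5, T: 1, Θ: 1

Collect each base-dimension exponent across the product:
  M: (0) + (0) + (0) − (1) = -1
  L: (2) + (0) + (2) − (-1) = 5
  T: (-1) + (0) + (0) − (-2) = 1
  Θ: (0) + (1) + (0) − (0) = 1
So the dimensions are [M⁻¹ L⁵ T Θ].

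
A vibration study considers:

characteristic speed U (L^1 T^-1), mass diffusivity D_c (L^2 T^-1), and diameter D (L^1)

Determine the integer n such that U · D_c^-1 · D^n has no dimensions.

1

Balance the L exponent: (1)·n from D, plus (1) − (2) = -1 from the rest, must sum to zero.
n − 1 = 0, so n = 1.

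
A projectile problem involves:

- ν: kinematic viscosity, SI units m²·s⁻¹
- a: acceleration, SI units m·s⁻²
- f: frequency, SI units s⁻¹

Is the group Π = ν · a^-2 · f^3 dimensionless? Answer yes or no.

yes

Sum the exponent of each base dimension across the product:
  L: [ν]_L − 2·[a]_L + 3·[f]_L = (2) − 2·(1) + 3·(0) = 0
  T: [ν]_T − 2·[a]_T + 3·[f]_T = (-1) − 2·(-2) + 3·(-1) = 0
All base exponents vanish — dimensionless.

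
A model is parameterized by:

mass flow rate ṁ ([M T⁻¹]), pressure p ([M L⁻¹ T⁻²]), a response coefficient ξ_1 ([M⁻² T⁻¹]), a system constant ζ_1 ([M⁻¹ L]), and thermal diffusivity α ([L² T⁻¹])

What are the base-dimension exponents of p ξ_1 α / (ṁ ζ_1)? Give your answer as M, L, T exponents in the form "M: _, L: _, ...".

Collect each base-dimension exponent across the product:
  M: −(1) + (1) + (-2) − (-1) + (0) = -1
  L: −(0) + (-1) + (0) − (1) + (2) = 0
  T: −(-1) + (-2) + (-1) − (0) + (-1) = -3
So the dimensions are [M⁻¹ T⁻³].

M: -1, L: 0, T: -3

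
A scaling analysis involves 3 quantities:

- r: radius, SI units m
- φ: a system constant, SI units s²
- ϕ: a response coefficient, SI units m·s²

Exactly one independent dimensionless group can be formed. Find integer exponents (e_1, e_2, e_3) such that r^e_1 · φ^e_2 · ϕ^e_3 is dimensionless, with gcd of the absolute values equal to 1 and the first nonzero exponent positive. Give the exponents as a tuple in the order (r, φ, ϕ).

(1, 1, -1)

L: e_1·(1) + e_2·(0) + e_3·(1) = 0
T: e_1·(0) + e_2·(2) + e_3·(2) = 0
Solving this homogeneous linear system for the smallest-integer solution (first nonzero entry positive) gives (1, 1, -1).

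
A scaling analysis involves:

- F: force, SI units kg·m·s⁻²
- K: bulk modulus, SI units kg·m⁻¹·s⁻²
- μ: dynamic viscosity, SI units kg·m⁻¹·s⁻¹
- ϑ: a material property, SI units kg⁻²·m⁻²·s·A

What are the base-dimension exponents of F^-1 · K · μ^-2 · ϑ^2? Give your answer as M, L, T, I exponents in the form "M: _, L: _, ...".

Collect each base-dimension exponent across the product:
  M: −(1) + (1) − 2·(1) + 2·(-2) = -6
  L: −(1) + (-1) − 2·(-1) + 2·(-2) = -4
  T: −(-2) + (-2) − 2·(-1) + 2·(1) = 4
  I: −(0) + (0) − 2·(0) + 2·(1) = 2
So the dimensions are [M⁻⁶ L⁻⁴ T⁴ I²].

M: -6, L: -4, T: 4, I: 2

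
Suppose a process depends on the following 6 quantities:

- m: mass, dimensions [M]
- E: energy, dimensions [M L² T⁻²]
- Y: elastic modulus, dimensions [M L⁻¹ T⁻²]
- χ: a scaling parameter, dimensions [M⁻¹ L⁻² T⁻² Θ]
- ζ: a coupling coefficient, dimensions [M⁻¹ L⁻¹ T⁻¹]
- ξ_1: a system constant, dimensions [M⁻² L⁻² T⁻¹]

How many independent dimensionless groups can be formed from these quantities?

There are 6 variables and 4 base dimensions (M, L, T, Θ).
The dimension matrix has rank 4.
Independent dimensionless groups: 6 − 4 = 2.

2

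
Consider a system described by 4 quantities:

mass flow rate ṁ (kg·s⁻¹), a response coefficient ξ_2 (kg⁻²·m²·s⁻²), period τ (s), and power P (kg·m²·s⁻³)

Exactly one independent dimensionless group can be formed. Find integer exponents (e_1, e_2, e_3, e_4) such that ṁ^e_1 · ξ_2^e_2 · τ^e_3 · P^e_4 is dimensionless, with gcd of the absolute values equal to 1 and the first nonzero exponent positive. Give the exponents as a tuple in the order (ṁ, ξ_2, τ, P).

M: e_1·(1) + e_2·(-2) + e_3·(0) + e_4·(1) = 0
L: e_1·(0) + e_2·(2) + e_3·(0) + e_4·(2) = 0
T: e_1·(-1) + e_2·(-2) + e_3·(1) + e_4·(-3) = 0
Solving this homogeneous linear system for the smallest-integer solution (first nonzero entry positive) gives (3, 1, 2, -1).

(3, 1, 2, -1)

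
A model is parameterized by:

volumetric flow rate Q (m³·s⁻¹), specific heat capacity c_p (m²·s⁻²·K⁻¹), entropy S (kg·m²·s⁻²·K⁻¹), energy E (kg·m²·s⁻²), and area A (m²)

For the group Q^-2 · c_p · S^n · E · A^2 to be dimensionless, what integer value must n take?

-1

Balance the M exponent: (1)·n from S, plus −2·(0) + (0) + (1) + 2·(0) = 1 from the rest, must sum to zero.
n + 1 = 0, so n = -1.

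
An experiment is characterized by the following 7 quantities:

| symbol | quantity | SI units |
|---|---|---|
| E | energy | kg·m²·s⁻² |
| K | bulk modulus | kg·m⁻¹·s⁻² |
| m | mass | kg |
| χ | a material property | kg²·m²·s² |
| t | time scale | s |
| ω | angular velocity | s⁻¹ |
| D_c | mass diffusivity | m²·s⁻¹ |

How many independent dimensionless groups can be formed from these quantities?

4

There are 7 variables and 3 base dimensions (M, L, T).
The dimension matrix has rank 3.
Independent dimensionless groups: 7 − 3 = 4.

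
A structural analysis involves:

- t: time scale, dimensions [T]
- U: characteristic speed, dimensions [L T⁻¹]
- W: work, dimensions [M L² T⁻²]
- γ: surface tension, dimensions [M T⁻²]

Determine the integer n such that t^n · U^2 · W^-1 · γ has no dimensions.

Balance the T exponent: (1)·n from t, plus 2·(-1) − (-2) + (-2) = -2 from the rest, must sum to zero.
n − 2 = 0, so n = 2.

2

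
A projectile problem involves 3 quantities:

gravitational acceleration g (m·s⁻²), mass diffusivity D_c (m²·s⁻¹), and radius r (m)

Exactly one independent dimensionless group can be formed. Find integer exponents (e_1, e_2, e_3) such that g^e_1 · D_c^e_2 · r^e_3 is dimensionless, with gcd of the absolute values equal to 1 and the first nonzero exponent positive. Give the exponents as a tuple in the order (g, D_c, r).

(1, -2, 3)

L: e_1·(1) + e_2·(2) + e_3·(1) = 0
T: e_1·(-2) + e_2·(-1) + e_3·(0) = 0
Solving this homogeneous linear system for the smallest-integer solution (first nonzero entry positive) gives (1, -2, 3).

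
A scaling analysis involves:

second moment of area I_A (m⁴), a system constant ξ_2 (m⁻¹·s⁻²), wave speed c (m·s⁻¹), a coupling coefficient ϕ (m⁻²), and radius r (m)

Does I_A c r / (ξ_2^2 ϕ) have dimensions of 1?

Sum the exponent of each base dimension across the product:
  L: [I_A]_L − 2·[ξ_2]_L + [c]_L − [ϕ]_L + [r]_L = (4) − 2·(-1) + (1) − (-2) + (1) = 10
  T: [I_A]_T − 2·[ξ_2]_T + [c]_T − [ϕ]_T + [r]_T = (0) − 2·(-2) + (-1) − (0) + (0) = 3
Net dimensions [L¹⁰ T³] ≠ [1] — not dimensionless.

no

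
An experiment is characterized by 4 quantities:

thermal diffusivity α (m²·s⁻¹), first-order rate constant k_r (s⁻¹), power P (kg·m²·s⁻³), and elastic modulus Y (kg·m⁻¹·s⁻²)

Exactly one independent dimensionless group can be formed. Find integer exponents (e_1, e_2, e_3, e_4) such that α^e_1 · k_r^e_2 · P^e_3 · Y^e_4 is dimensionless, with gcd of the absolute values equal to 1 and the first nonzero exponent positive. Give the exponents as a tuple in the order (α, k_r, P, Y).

(3, -1, -2, 2)

M: e_1·(0) + e_2·(0) + e_3·(1) + e_4·(1) = 0
L: e_1·(2) + e_2·(0) + e_3·(2) + e_4·(-1) = 0
T: e_1·(-1) + e_2·(-1) + e_3·(-3) + e_4·(-2) = 0
Solving this homogeneous linear system for the smallest-integer solution (first nonzero entry positive) gives (3, -1, -2, 2).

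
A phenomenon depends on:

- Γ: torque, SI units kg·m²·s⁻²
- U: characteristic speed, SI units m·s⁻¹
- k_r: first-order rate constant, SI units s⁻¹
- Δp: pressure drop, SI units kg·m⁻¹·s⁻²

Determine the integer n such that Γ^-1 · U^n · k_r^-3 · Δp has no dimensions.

3

Balance the L exponent: (1)·n from U, plus −(2) − 3·(0) + (-1) = -3 from the rest, must sum to zero.
n − 3 = 0, so n = 3.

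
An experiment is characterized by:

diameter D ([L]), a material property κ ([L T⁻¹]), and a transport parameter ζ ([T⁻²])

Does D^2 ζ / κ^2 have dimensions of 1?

Sum the exponent of each base dimension across the product:
  M: 2·[D]_M − 2·[κ]_M + [ζ]_M = 2·(0) − 2·(0) + (0) = 0
  L: 2·[D]_L − 2·[κ]_L + [ζ]_L = 2·(1) − 2·(1) + (0) = 0
  T: 2·[D]_T − 2·[κ]_T + [ζ]_T = 2·(0) − 2·(-1) + (-2) = 0
All base exponents vanish — dimensionless.

yes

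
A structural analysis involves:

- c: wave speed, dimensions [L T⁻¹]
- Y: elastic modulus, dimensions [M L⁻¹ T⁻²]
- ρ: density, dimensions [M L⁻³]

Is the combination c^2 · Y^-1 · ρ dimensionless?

Sum the exponent of each base dimension across the product:
  M: 2·[c]_M − [Y]_M + [ρ]_M = 2·(0) − (1) + (1) = 0
  L: 2·[c]_L − [Y]_L + [ρ]_L = 2·(1) − (-1) + (-3) = 0
  T: 2·[c]_T − [Y]_T + [ρ]_T = 2·(-1) − (-2) + (0) = 0
  Θ: 2·[c]_Θ − [Y]_Θ + [ρ]_Θ = 2·(0) − (0) + (0) = 0
All base exponents vanish — dimensionless.

yes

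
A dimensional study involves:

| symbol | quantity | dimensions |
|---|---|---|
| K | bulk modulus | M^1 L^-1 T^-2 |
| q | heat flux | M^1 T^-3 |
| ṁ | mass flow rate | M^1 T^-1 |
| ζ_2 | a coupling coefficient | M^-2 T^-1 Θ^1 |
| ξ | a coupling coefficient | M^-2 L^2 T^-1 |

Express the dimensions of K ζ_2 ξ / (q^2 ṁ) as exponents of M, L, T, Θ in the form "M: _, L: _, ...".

Collect each base-dimension exponent across the product:
  M: (1) − 2·(1) − (1) + (-2) + (-2) = -6
  L: (-1) − 2·(0) − (0) + (0) + (2) = 1
  T: (-2) − 2·(-3) − (-1) + (-1) + (-1) = 3
  Θ: (0) − 2·(0) − (0) + (1) + (0) = 1
So the dimensions are [M⁻⁶ L T³ Θ].

M: -6, L: 1, T: 3, Θ: 1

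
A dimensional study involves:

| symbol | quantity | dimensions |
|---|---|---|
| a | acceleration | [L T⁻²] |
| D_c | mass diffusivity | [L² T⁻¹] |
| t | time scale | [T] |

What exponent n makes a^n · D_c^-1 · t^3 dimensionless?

2

Balance the L exponent: (1)·n from a, plus −(2) + 3·(0) = -2 from the rest, must sum to zero.
n − 2 = 0, so n = 2.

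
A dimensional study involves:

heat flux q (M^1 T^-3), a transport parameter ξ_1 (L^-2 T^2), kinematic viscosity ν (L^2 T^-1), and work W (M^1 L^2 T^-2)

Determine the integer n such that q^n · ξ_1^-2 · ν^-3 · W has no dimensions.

Balance the M exponent: (1)·n from q, plus −2·(0) − 3·(0) + (1) = 1 from the rest, must sum to zero.
n + 1 = 0, so n = -1.

-1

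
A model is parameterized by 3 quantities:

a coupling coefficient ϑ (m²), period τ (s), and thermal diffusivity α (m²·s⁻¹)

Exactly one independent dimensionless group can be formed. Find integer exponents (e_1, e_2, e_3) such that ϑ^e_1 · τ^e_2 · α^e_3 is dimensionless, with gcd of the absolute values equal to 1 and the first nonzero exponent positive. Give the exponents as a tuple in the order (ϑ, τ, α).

L: e_1·(2) + e_2·(0) + e_3·(2) = 0
T: e_1·(0) + e_2·(1) + e_3·(-1) = 0
Solving this homogeneous linear system for the smallest-integer solution (first nonzero entry positive) gives (1, -1, -1).

(1, -1, -1)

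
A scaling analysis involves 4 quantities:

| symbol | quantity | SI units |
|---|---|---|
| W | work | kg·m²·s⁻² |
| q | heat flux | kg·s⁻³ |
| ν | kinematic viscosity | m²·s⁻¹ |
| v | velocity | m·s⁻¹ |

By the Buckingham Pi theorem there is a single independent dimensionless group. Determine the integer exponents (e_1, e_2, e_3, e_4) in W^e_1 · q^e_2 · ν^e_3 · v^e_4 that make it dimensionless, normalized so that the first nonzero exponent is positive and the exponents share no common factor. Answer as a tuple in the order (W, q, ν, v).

(1, -1, -3, 4)

M: e_1·(1) + e_2·(1) + e_3·(0) + e_4·(0) = 0
L: e_1·(2) + e_2·(0) + e_3·(2) + e_4·(1) = 0
T: e_1·(-2) + e_2·(-3) + e_3·(-1) + e_4·(-1) = 0
Solving this homogeneous linear system for the smallest-integer solution (first nonzero entry positive) gives (1, -1, -3, 4).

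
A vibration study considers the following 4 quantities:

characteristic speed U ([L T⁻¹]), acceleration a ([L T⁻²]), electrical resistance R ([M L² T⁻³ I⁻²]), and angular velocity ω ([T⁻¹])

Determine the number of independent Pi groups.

There are 4 variables and 4 base dimensions (M, L, T, I).
The dimension matrix has rank 3 (less than 4: the dimension vectors are linearly dependent).
Independent dimensionless groups: 4 − 3 = 1.

1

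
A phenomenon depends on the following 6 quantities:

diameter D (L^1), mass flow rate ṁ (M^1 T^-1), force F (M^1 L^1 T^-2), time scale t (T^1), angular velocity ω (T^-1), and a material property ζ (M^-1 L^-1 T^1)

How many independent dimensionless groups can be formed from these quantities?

3

There are 6 variables and 3 base dimensions (M, L, T).
The dimension matrix has rank 3.
Independent dimensionless groups: 6 − 3 = 3.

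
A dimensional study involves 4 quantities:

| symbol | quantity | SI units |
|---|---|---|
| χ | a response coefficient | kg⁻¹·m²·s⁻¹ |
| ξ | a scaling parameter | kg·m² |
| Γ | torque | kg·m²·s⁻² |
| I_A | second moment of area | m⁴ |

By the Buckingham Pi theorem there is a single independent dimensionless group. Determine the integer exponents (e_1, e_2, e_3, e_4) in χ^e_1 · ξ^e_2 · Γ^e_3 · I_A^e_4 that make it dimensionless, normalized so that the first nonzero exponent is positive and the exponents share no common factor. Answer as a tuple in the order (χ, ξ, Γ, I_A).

M: e_1·(-1) + e_2·(1) + e_3·(1) + e_4·(0) = 0
L: e_1·(2) + e_2·(2) + e_3·(2) + e_4·(4) = 0
T: e_1·(-1) + e_2·(0) + e_3·(-2) + e_4·(0) = 0
Solving this homogeneous linear system for the smallest-integer solution (first nonzero entry positive) gives (2, 3, -1, -2).

(2, 3, -1, -2)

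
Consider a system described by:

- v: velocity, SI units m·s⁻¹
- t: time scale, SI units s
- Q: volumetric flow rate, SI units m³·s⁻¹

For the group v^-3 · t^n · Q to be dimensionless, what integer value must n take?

-2

Balance the T exponent: (1)·n from t, plus −3·(-1) + (-1) = 2 from the rest, must sum to zero.
n + 2 = 0, so n = -2.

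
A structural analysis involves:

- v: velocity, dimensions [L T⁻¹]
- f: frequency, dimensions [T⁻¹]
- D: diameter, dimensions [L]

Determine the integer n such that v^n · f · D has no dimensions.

-1

Balance the L exponent: (1)·n from v, plus (0) + (1) = 1 from the rest, must sum to zero.
n + 1 = 0, so n = -1.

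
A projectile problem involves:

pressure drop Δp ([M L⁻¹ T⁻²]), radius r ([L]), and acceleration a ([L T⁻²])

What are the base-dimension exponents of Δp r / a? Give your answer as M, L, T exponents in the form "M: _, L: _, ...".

Collect each base-dimension exponent across the product:
  M: (1) + (0) − (0) = 1
  L: (-1) + (1) − (1) = -1
  T: (-2) + (0) − (-2) = 0
So the dimensions are [M L⁻¹].

M: 1, L: -1, T: 0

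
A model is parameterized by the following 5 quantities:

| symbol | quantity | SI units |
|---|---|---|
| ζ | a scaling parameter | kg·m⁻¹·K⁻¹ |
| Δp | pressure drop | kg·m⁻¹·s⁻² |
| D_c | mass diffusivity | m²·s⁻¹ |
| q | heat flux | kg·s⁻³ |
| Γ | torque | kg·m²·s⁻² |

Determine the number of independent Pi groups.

There are 5 variables and 4 base dimensions (M, L, T, Θ).
The dimension matrix has rank 4.
Independent dimensionless groups: 5 − 4 = 1.

1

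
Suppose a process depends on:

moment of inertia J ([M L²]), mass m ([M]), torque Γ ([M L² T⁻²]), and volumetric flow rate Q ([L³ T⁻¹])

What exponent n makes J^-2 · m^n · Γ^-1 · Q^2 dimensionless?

3

Balance the M exponent: (1)·n from m, plus −2·(1) − (1) + 2·(0) = -3 from the rest, must sum to zero.
n − 3 = 0, so n = 3.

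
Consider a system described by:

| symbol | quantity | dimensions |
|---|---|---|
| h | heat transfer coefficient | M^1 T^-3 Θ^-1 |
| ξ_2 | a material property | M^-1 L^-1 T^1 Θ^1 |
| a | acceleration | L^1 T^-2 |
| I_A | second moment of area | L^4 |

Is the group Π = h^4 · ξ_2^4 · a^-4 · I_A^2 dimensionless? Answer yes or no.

Sum the exponent of each base dimension across the product:
  M: 4·[h]_M + 4·[ξ_2]_M − 4·[a]_M + 2·[I_A]_M = 4·(1) + 4·(-1) − 4·(0) + 2·(0) = 0
  L: 4·[h]_L + 4·[ξ_2]_L − 4·[a]_L + 2·[I_A]_L = 4·(0) + 4·(-1) − 4·(1) + 2·(4) = 0
  T: 4·[h]_T + 4·[ξ_2]_T − 4·[a]_T + 2·[I_A]_T = 4·(-3) + 4·(1) − 4·(-2) + 2·(0) = 0
  Θ: 4·[h]_Θ + 4·[ξ_2]_Θ − 4·[a]_Θ + 2·[I_A]_Θ = 4·(-1) + 4·(1) − 4·(0) + 2·(0) = 0
All base exponents vanish — dimensionless.

yes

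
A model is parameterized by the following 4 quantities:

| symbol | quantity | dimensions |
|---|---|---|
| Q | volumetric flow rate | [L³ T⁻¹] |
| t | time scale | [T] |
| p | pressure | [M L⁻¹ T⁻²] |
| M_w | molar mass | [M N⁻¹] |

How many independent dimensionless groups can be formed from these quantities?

There are 4 variables and 4 base dimensions (M, L, T, N).
The dimension matrix has rank 4.
Independent dimensionless groups: 4 − 4 = 0.

0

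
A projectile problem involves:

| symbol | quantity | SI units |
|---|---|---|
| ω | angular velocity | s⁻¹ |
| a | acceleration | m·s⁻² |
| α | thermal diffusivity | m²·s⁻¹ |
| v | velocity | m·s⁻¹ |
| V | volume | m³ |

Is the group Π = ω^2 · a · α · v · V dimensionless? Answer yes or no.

no

Sum the exponent of each base dimension across the product:
  L: 2·[ω]_L + [a]_L + [α]_L + [v]_L + [V]_L = 2·(0) + (1) + (2) + (1) + (3) = 7
  T: 2·[ω]_T + [a]_T + [α]_T + [v]_T + [V]_T = 2·(-1) + (-2) + (-1) + (-1) + (0) = -6
Net dimensions [L⁷ T⁻⁶] ≠ [1] — not dimensionless.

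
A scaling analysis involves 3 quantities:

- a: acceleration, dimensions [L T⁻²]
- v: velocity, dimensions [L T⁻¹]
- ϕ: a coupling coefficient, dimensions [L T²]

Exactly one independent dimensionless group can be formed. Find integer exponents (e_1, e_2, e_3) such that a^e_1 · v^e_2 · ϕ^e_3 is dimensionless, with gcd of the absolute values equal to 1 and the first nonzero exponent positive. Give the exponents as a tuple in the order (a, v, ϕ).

L: e_1·(1) + e_2·(1) + e_3·(1) = 0
T: e_1·(-2) + e_2·(-1) + e_3·(2) = 0
Solving this homogeneous linear system for the smallest-integer solution (first nonzero entry positive) gives (3, -4, 1).

(3, -4, 1)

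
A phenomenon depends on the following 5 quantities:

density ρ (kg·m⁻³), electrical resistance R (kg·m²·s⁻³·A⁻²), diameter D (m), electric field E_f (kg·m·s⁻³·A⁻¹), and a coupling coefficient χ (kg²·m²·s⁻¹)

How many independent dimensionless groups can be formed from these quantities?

There are 5 variables and 4 base dimensions (M, L, T, I).
The dimension matrix has rank 4.
Independent dimensionless groups: 5 − 4 = 1.

1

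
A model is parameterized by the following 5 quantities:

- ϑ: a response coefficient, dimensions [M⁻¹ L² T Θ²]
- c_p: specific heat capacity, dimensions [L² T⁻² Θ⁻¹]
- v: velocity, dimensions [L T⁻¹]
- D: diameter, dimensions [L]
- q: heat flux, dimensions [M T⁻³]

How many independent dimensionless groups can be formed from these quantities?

1

There are 5 variables and 4 base dimensions (M, L, T, Θ).
The dimension matrix has rank 4.
Independent dimensionless groups: 5 − 4 = 1.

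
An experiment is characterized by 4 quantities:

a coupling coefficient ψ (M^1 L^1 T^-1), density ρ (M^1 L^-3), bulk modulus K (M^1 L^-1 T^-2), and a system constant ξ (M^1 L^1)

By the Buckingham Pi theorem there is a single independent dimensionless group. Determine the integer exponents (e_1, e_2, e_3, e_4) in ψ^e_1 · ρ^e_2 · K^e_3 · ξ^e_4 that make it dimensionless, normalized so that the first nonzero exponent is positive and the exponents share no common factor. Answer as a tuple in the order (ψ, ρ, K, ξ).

(4, 1, -2, -3)

M: e_1·(1) + e_2·(1) + e_3·(1) + e_4·(1) = 0
L: e_1·(1) + e_2·(-3) + e_3·(-1) + e_4·(1) = 0
T: e_1·(-1) + e_2·(0) + e_3·(-2) + e_4·(0) = 0
Solving this homogeneous linear system for the smallest-integer solution (first nonzero entry positive) gives (4, 1, -2, -3).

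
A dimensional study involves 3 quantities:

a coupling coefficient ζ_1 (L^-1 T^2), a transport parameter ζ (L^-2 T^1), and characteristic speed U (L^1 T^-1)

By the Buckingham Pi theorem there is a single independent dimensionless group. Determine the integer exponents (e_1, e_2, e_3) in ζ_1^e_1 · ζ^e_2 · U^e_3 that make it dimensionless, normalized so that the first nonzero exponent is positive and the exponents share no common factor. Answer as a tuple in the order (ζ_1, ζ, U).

(1, 1, 3)

L: e_1·(-1) + e_2·(-2) + e_3·(1) = 0
T: e_1·(2) + e_2·(1) + e_3·(-1) = 0
Solving this homogeneous linear system for the smallest-integer solution (first nonzero entry positive) gives (1, 1, 3).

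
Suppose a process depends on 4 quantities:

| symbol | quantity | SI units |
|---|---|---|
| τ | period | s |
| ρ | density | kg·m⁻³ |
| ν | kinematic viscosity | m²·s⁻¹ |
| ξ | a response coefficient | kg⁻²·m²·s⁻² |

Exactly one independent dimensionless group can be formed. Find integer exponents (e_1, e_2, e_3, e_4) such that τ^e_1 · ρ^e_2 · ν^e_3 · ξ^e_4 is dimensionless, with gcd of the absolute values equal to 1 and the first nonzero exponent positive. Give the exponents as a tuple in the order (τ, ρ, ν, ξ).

(4, 2, 2, 1)

M: e_1·(0) + e_2·(1) + e_3·(0) + e_4·(-2) = 0
L: e_1·(0) + e_2·(-3) + e_3·(2) + e_4·(2) = 0
T: e_1·(1) + e_2·(0) + e_3·(-1) + e_4·(-2) = 0
Solving this homogeneous linear system for the smallest-integer solution (first nonzero entry positive) gives (4, 2, 2, 1).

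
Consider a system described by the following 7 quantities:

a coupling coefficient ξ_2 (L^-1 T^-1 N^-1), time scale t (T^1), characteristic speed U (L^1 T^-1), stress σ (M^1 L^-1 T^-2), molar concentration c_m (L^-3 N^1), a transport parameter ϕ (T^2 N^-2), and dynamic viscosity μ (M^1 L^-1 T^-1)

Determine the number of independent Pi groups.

3

There are 7 variables and 4 base dimensions (M, L, T, N).
The dimension matrix has rank 4.
Independent dimensionless groups: 7 − 4 = 3.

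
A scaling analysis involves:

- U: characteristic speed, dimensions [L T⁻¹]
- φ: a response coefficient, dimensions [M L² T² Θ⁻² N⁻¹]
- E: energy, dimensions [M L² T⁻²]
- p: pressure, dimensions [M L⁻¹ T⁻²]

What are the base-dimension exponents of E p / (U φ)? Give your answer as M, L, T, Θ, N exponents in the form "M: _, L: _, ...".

M: 1, L: -2, T: -5, Θ: 2, N: 1

Collect each base-dimension exponent across the product:
  M: −(0) − (1) + (1) + (1) = 1
  L: −(1) − (2) + (2) + (-1) = -2
  T: −(-1) − (2) + (-2) + (-2) = -5
  Θ: −(0) − (-2) + (0) + (0) = 2
  N: −(0) − (-1) + (0) + (0) = 1
So the dimensions are [M L⁻² T⁻⁵ Θ² N].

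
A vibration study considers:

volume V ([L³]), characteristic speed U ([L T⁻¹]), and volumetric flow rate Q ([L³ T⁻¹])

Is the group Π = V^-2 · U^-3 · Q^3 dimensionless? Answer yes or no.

yes

Sum the exponent of each base dimension across the product:
  L: −2·[V]_L − 3·[U]_L + 3·[Q]_L = −2·(3) − 3·(1) + 3·(3) = 0
  T: −2·[V]_T − 3·[U]_T + 3·[Q]_T = −2·(0) − 3·(-1) + 3·(-1) = 0
All base exponents vanish — dimensionless.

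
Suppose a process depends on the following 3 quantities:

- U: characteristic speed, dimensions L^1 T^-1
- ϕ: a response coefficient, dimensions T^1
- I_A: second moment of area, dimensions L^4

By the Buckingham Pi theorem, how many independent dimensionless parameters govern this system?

There are 3 variables and 2 base dimensions (L, T).
The dimension matrix has rank 2.
Independent dimensionless groups: 3 − 2 = 1.

1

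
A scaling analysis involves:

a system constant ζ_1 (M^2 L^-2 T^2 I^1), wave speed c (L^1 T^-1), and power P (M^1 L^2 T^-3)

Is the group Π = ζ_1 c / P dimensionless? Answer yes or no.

Sum the exponent of each base dimension across the product:
  M: [ζ_1]_M + [c]_M − [P]_M = (2) + (0) − (1) = 1
  L: [ζ_1]_L + [c]_L − [P]_L = (-2) + (1) − (2) = -3
  T: [ζ_1]_T + [c]_T − [P]_T = (2) + (-1) − (-3) = 4
  I: [ζ_1]_I + [c]_I − [P]_I = (1) + (0) − (0) = 1
Net dimensions [M L⁻³ T⁴ I] ≠ [1] — not dimensionless.

no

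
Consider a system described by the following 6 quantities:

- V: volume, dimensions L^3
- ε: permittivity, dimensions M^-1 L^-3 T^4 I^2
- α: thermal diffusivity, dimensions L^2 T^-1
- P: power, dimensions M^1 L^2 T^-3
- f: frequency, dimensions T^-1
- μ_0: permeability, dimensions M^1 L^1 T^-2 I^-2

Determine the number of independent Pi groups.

2

There are 6 variables and 4 base dimensions (M, L, T, I).
The dimension matrix has rank 4.
Independent dimensionless groups: 6 − 4 = 2.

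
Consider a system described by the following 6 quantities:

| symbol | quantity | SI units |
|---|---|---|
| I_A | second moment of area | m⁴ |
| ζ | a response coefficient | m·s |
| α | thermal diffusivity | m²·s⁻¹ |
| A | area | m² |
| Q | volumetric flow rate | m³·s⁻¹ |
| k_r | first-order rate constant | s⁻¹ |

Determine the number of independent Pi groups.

4

There are 6 variables and 2 base dimensions (L, T).
The dimension matrix has rank 2.
Independent dimensionless groups: 6 − 2 = 4.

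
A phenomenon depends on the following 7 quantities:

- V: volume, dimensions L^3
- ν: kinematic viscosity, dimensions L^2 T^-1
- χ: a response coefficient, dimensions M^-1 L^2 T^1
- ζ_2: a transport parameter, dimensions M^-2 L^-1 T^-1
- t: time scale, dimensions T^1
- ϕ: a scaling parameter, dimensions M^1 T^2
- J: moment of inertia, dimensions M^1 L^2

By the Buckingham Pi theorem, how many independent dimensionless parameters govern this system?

There are 7 variables and 3 base dimensions (M, L, T).
The dimension matrix has rank 3.
Independent dimensionless groups: 7 − 3 = 4.

4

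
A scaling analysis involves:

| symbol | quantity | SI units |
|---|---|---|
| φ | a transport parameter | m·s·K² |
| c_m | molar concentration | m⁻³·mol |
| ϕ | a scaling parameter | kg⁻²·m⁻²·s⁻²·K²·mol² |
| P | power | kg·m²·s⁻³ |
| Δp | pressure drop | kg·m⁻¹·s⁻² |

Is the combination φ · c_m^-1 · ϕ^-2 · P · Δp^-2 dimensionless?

no

Sum the exponent of each base dimension across the product:
  M: [φ]_M − [c_m]_M − 2·[ϕ]_M + [P]_M − 2·[Δp]_M = (0) − (0) − 2·(-2) + (1) − 2·(1) = 3
  L: [φ]_L − [c_m]_L − 2·[ϕ]_L + [P]_L − 2·[Δp]_L = (1) − (-3) − 2·(-2) + (2) − 2·(-1) = 12
  T: [φ]_T − [c_m]_T − 2·[ϕ]_T + [P]_T − 2·[Δp]_T = (1) − (0) − 2·(-2) + (-3) − 2·(-2) = 6
  Θ: [φ]_Θ − [c_m]_Θ − 2·[ϕ]_Θ + [P]_Θ − 2·[Δp]_Θ = (2) − (0) − 2·(2) + (0) − 2·(0) = -2
  N: [φ]_N − [c_m]_N − 2·[ϕ]_N + [P]_N − 2·[Δp]_N = (0) − (1) − 2·(2) + (0) − 2·(0) = -5
Net dimensions [M³ L¹² T⁶ Θ⁻² N⁻⁵] ≠ [1] — not dimensionless.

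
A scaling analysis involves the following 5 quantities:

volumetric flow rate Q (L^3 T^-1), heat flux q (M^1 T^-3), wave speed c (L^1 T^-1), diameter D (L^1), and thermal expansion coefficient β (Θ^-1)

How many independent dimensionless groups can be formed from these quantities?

There are 5 variables and 4 base dimensions (M, L, T, Θ).
The dimension matrix has rank 4.
Independent dimensionless groups: 5 − 4 = 1.

1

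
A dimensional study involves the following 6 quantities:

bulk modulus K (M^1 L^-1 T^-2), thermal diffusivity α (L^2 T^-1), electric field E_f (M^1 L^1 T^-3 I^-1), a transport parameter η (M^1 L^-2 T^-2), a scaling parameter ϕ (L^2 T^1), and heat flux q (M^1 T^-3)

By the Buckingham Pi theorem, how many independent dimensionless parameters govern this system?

2

There are 6 variables and 4 base dimensions (M, L, T, I).
The dimension matrix has rank 4.
Independent dimensionless groups: 6 − 4 = 2.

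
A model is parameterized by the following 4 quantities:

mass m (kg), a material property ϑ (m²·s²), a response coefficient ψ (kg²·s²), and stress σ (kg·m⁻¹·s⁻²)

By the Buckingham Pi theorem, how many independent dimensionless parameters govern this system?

1

There are 4 variables and 3 base dimensions (M, L, T).
The dimension matrix has rank 3.
Independent dimensionless groups: 4 − 3 = 1.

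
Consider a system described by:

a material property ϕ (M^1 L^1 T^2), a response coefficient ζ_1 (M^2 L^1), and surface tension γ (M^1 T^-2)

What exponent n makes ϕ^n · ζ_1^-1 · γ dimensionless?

1

Balance the M exponent: (1)·n from ϕ, plus −(2) + (1) = -1 from the rest, must sum to zero.
n − 1 = 0, so n = 1.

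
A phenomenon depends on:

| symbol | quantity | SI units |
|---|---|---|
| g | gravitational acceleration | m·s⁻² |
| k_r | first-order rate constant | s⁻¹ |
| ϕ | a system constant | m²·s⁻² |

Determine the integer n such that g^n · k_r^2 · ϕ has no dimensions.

Balance the L exponent: (1)·n from g, plus 2·(0) + (2) = 2 from the rest, must sum to zero.
n + 2 = 0, so n = -2.

-2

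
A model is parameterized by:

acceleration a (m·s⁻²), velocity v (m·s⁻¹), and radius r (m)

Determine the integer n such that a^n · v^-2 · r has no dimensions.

1

Balance the L exponent: (1)·n from a, plus −2·(1) + (1) = -1 from the rest, must sum to zero.
n − 1 = 0, so n = 1.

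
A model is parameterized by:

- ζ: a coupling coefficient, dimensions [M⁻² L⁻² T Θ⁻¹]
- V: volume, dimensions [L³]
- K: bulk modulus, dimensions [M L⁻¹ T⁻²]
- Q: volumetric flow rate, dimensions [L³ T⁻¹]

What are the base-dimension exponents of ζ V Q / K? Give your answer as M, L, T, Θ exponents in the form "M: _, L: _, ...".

M: -3, L: 5, T: 2, Θ: -1

Collect each base-dimension exponent across the product:
  M: (-2) + (0) − (1) + (0) = -3
  L: (-2) + (3) − (-1) + (3) = 5
  T: (1) + (0) − (-2) + (-1) = 2
  Θ: (-1) + (0) − (0) + (0) = -1
So the dimensions are [M⁻³ L⁵ T² Θ⁻¹].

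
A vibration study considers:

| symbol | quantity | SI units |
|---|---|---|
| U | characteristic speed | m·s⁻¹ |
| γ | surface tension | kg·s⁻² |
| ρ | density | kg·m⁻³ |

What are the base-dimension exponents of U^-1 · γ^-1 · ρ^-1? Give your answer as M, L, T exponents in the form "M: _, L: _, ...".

Collect each base-dimension exponent across the product:
  M: −(0) − (1) − (1) = -2
  L: −(1) − (0) − (-3) = 2
  T: −(-1) − (-2) − (0) = 3
So the dimensions are [M⁻² L² T³].

M: -2, L: 2, T: 3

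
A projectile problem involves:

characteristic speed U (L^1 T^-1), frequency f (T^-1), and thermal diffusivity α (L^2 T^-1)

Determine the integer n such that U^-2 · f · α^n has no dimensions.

1

Balance the L exponent: (2)·n from α, plus −2·(1) + (0) = -2 from the rest, must sum to zero.
2n − 2 = 0, so n = 1.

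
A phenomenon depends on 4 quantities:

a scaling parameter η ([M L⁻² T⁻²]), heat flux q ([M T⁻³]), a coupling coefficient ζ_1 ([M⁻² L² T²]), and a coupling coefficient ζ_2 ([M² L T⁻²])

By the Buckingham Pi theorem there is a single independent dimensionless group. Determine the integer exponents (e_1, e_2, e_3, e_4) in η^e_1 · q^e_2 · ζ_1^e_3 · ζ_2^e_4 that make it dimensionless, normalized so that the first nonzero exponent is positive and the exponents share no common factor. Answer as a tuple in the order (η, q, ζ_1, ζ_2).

M: e_1·(1) + e_2·(1) + e_3·(-2) + e_4·(2) = 0
L: e_1·(-2) + e_2·(0) + e_3·(2) + e_4·(1) = 0
T: e_1·(-2) + e_2·(-3) + e_3·(2) + e_4·(-2) = 0
Solving this homogeneous linear system for the smallest-integer solution (first nonzero entry positive) gives (4, -2, 3, 2).

(4, -2, 3, 2)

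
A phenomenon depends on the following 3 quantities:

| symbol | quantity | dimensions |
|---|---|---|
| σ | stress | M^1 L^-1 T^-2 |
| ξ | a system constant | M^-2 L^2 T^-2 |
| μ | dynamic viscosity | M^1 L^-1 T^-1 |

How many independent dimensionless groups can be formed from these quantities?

1

There are 3 variables and 3 base dimensions (M, L, T).
The dimension matrix has rank 2 (less than 3: the dimension vectors are linearly dependent).
Independent dimensionless groups: 3 − 2 = 1.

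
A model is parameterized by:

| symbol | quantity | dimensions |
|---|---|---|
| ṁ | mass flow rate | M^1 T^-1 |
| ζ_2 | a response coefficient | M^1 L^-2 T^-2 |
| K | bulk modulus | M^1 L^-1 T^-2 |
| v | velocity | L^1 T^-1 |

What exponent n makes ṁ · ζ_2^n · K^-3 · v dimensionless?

2

Balance the M exponent: (1)·n from ζ_2, plus (1) − 3·(1) + (0) = -2 from the rest, must sum to zero.
n − 2 = 0, so n = 2.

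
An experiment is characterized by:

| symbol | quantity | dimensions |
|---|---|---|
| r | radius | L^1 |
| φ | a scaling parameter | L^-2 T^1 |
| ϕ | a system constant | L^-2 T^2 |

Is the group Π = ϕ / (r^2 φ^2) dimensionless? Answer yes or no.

Sum the exponent of each base dimension across the product:
  L: −2·[r]_L − 2·[φ]_L + [ϕ]_L = −2·(1) − 2·(-2) + (-2) = 0
  T: −2·[r]_T − 2·[φ]_T + [ϕ]_T = −2·(0) − 2·(1) + (2) = 0
All base exponents vanish — dimensionless.

yes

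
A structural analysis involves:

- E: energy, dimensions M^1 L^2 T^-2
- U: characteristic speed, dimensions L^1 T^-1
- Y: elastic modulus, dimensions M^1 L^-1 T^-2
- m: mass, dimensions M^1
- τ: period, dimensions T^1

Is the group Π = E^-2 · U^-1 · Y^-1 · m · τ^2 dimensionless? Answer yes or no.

no

Sum the exponent of each base dimension across the product:
  M: −2·[E]_M − [U]_M − [Y]_M + [m]_M + 2·[τ]_M = −2·(1) − (0) − (1) + (1) + 2·(0) = -2
  L: −2·[E]_L − [U]_L − [Y]_L + [m]_L + 2·[τ]_L = −2·(2) − (1) − (-1) + (0) + 2·(0) = -4
  T: −2·[E]_T − [U]_T − [Y]_T + [m]_T + 2·[τ]_T = −2·(-2) − (-1) − (-2) + (0) + 2·(1) = 9
Net dimensions [M⁻² L⁻⁴ T⁹] ≠ [1] — not dimensionless.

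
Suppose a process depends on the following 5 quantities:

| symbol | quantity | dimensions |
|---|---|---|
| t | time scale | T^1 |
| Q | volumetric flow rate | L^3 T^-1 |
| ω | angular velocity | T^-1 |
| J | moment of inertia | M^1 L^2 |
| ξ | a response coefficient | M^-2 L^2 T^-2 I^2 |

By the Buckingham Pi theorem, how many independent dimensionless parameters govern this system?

1

There are 5 variables and 4 base dimensions (M, L, T, I).
The dimension matrix has rank 4.
Independent dimensionless groups: 5 − 4 = 1.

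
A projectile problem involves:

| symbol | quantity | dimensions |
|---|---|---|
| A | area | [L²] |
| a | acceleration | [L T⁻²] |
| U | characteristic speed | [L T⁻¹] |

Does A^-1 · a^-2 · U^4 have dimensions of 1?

yes

Sum the exponent of each base dimension across the product:
  M: −[A]_M − 2·[a]_M + 4·[U]_M = −(0) − 2·(0) + 4·(0) = 0
  L: −[A]_L − 2·[a]_L + 4·[U]_L = −(2) − 2·(1) + 4·(1) = 0
  T: −[A]_T − 2·[a]_T + 4·[U]_T = −(0) − 2·(-2) + 4·(-1) = 0
All base exponents vanish — dimensionless.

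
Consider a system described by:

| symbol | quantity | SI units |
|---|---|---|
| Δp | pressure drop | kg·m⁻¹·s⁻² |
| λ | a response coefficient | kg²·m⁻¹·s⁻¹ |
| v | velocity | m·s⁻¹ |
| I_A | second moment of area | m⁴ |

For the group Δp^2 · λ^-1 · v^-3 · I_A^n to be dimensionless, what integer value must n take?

1

Balance the L exponent: (4)·n from I_A, plus 2·(-1) − (-1) − 3·(1) = -4 from the rest, must sum to zero.
4n − 4 = 0, so n = 1.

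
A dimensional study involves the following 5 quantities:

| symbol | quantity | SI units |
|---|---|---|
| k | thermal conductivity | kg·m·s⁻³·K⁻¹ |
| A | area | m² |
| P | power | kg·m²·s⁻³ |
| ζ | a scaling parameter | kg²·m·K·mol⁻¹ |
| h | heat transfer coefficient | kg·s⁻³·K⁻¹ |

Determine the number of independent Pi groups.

1

There are 5 variables and 5 base dimensions (M, L, T, Θ, N).
The dimension matrix has rank 4 (less than 5: the dimension vectors are linearly dependent).
Independent dimensionless groups: 5 − 4 = 1.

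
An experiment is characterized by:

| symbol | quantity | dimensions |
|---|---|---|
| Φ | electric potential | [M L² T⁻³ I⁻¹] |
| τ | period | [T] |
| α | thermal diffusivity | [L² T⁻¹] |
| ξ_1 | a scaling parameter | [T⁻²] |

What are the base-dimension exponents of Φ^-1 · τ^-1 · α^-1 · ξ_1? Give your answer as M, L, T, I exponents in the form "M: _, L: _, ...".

Collect each base-dimension exponent across the product:
  M: −(1) − (0) − (0) + (0) = -1
  L: −(2) − (0) − (2) + (0) = -4
  T: −(-3) − (1) − (-1) + (-2) = 1
  I: −(-1) − (0) − (0) + (0) = 1
So the dimensions are [M⁻¹ L⁻⁴ T I].

M: -1, L: -4, T: 1, I: 1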